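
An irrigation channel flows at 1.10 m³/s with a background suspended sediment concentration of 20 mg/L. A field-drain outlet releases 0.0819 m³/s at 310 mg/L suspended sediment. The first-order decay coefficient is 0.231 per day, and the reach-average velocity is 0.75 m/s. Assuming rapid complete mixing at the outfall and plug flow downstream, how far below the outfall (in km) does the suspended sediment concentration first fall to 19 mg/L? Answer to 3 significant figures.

209 km

Mixed concentration C = ΣQC/ΣQ = (1.100·20.00 + 0.08190·310.0) / 1.182 = 47.39/1.182 = 40.10 mg/L.
Set 40.10·exp(−k·t) = 19 → t = ln(40.10/19)/k = 279300 s = 77.59 h.
Distance = v·t = 0.75·279300 = 209500 m = 209.5 km.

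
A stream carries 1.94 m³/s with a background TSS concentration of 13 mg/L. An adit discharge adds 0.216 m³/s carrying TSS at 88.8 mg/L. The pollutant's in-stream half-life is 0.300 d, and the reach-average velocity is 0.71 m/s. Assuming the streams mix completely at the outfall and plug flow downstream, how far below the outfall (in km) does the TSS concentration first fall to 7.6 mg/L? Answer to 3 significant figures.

26.5 km

Mass balance: C = (1.940·13.00 + 0.2160·88.80) / 2.156 = 44.40/2.156 = 20.59 mg/L.
Half-life 0.300 d → k = ln 2 / 0.300 = 2.310 d⁻¹.
Set 20.59·exp(−k·t) = 7.6 → t = ln(20.59/7.6)/k = 37280 s = 10.35 h.
Distance = v·t = 0.71·37280 = 26470 m = 26.47 km.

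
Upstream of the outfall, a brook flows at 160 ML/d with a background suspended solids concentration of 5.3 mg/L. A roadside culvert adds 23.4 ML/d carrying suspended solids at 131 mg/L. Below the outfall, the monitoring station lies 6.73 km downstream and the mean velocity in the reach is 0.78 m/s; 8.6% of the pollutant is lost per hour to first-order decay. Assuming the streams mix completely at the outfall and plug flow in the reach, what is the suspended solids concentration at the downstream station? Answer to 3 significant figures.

17.2 mg/L

Mixed concentration C = ΣQC/ΣQ = (160.0·5.300 + 23.40·131.0) / 183.4 = 3913/183.4 = 21.34 mg/L.
Travel time t = 6.73·1000 / 0.78 = 8628 s = 2.397 h.
8.6%/h lost → k = −ln(1 − 0.086) = 0.08992 h⁻¹.
First-order decay: C = 21.34·exp(−k·t) = 21.34·0.8061 = 17.20 mg/L.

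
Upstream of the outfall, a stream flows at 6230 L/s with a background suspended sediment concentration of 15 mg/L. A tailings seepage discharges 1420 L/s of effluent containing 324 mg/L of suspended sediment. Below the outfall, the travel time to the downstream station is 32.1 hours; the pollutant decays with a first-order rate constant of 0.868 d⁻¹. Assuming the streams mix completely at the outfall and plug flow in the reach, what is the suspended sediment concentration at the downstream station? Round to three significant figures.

22.7 mg/L

Flow-weighted average: C = (6230·15.00 + 1420·324.0) / 7650 = 553500/7650 = 72.36 mg/L.
First-order decay: C = 72.36·exp(−k·t) = 72.36·0.3132 = 22.66 mg/L.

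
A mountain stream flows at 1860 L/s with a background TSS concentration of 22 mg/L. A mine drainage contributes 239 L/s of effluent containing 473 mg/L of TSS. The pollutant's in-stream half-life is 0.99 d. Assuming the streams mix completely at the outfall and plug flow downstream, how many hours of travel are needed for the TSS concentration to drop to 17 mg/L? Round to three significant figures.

Flow-weighted average: C = (1860·22.00 + 239.0·473.0) / 2099 = 154000/2099 = 73.35 mg/L.
Half-life 0.99 d → k = ln 2 / 0.99 = 0.7001 d⁻¹.
73.35·exp(−k·t) = 17 → t = ln(73.35/17)/k = 180400 s = 50.12 h.

50.1 h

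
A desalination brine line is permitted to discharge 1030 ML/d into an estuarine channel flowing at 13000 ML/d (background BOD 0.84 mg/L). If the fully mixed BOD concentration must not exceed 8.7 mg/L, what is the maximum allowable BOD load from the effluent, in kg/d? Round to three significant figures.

111000 kg/d

Mass balance at the limit: 13000·0.8400 + 1030·Cₑ = 14030·8.7 → Cₑ = 107.9 mg/L.
1030 ML/d = 11.92 m³/s. Load = 11.92 m³/s × 107.9 g/m³ × 86 400 s/d = 111100 kg/d.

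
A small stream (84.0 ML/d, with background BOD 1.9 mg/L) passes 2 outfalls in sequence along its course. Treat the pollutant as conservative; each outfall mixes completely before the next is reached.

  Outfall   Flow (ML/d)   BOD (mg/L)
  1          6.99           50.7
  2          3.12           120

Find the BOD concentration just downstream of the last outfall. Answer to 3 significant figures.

9.44 mg/L

Below outfall 1: Q → 90.99 ML/d, C = (84.00·1.900 + 6.990·50.70)/90.99 = 5.649 mg/L.
Below outfall 2: Q → 94.11 ML/d, C = (90.99·5.649 + 3.120·120.0)/94.11 = 9.440 mg/L.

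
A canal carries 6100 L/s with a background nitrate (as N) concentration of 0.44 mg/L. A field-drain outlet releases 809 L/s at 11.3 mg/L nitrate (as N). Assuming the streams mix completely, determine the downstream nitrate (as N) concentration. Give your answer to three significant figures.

Conservation of mass: C = (6100·0.4400 + 809.0·11.30) / 6909 = 11830/6909 = 1.712 mg/L.

1.71 mg/L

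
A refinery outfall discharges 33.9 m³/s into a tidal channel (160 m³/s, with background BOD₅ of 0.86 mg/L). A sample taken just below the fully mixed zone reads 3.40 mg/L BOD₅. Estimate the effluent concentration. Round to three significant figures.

15.4 mg/L

Mass balance: 160.0·0.8600 + 33.90·Cₑ = 193.9·3.400
→ Cₑ = (193.9·3.400 − 160.0·0.8600) / 33.90 = 15.39 mg/L.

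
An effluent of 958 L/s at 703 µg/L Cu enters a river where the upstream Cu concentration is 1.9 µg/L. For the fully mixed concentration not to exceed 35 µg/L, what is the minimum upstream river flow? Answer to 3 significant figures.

Set C_mix = 35: (Q·1.900 + 958.0·703.0) / (Q + 958.0) = 35
→ Q = 958.0·(703.0 − 35)/(35 − 1.900) = 19330 L/s.

19300 L/s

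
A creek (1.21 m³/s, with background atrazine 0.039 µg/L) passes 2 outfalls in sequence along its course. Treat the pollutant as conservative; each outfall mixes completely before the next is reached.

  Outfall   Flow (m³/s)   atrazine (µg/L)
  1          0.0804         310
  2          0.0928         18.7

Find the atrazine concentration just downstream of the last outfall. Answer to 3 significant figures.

Outfall 1: combined Q = 1.290 m³/s; C = (1.210·0.03900 + 0.08040·310.0)/1.290 = 19.35 µg/L.
Outfall 2: combined Q = 1.383 m³/s; C = (1.290·19.35 + 0.09280·18.70)/1.383 = 19.31 µg/L.

19.3 µg/L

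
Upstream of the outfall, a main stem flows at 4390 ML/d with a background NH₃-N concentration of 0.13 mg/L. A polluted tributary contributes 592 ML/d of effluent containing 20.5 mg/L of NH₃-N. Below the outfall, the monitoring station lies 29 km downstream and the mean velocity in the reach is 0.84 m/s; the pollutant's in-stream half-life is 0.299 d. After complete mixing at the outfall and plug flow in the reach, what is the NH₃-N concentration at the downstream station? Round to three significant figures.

Conservation of mass: C = (4390·0.1300 + 592.0·20.50) / 4982 = 12710/4982 = 2.551 mg/L.
Travel time t = 29·1000 / 0.84 = 34520 s = 9.590 h.
Half-life 0.299 d → k = ln 2 / 0.299 = 2.318 d⁻¹.
Applying C = C₀e^(−kt): 2.551 × 0.3960 = 1.010 mg/L.

1.01 mg/L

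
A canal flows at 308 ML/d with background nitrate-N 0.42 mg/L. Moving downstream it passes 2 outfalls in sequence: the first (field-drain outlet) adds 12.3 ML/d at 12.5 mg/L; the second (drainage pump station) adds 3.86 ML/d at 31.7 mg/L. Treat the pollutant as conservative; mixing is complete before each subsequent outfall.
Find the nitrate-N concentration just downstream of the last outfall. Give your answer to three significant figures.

1.25 mg/L

Outfall 1: combined Q = 320.3 ML/d; C = (308.0·0.4200 + 12.30·12.50)/320.3 = 0.8839 mg/L.
Outfall 2: combined Q = 324.2 ML/d; C = (320.3·0.8839 + 3.860·31.70)/324.2 = 1.251 mg/L.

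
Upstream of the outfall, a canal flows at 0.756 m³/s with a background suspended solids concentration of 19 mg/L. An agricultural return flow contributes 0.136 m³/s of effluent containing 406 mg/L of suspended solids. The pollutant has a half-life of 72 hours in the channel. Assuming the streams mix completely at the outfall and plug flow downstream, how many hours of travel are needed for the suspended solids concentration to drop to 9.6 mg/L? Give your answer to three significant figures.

218 h

Mass balance: C = (0.7560·19.00 + 0.1360·406.0) / 0.8920 = 69.58/0.8920 = 78.00 mg/L.
Half-life 72 h → k = ln 2 / 72 = 0.009627 h⁻¹ = 0.2310 d⁻¹.
78.00·exp(−k·t) = 9.6 → t = ln(78.00/9.6)/k = 783400 s = 217.6 h.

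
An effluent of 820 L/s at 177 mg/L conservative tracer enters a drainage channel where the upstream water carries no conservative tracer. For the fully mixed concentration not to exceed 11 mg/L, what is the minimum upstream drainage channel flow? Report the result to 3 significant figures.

Set C_mix = 11: (Q·0 + 820.0·177.0) / (Q + 820.0) = 11
→ Q = 820.0·(177.0 − 11)/(11 − 0) = 12370 L/s.

12400 L/s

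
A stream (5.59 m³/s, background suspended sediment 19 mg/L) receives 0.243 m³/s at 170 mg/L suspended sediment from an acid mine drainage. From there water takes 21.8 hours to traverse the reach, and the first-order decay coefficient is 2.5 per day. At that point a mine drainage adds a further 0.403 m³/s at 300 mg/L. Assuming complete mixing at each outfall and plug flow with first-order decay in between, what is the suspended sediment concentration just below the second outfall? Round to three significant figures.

Mass balance: C = (5.590·19.00 + 0.2430·170.0) / 5.833 = 147.5/5.833 = 25.29 mg/L; combined flow 5.833 m³/s.
Decay over the reach: 25.29·exp(−kt) = 25.29·0.1032 = 2.611 mg/L.
Second outfall: C = (5.833·2.611 + 0.4030·300.0)/6.236 = 21.83 mg/L.

21.8 mg/L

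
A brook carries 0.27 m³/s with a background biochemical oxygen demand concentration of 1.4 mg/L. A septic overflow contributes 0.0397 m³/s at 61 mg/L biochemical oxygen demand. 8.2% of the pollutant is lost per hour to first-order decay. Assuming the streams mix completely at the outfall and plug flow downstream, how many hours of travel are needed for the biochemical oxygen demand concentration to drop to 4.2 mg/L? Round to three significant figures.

After mixing, C = (0.2700·1.400 + 0.03970·61.00) / 0.3097 = 2.800/0.3097 = 9.040 mg/L.
8.2%/h lost → k = −ln(1 − 0.082) = 0.08556 h⁻¹.
9.040·exp(−k·t) = 4.2 → t = ln(9.040/4.2)/k = 32260 s = 8.960 h.

8.96 h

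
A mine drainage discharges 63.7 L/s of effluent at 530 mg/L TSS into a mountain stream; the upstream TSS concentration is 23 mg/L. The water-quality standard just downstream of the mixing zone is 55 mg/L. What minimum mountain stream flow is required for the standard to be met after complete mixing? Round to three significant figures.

946 L/s

Set C_mix = 55: (Q·23.00 + 63.70·530.0) / (Q + 63.70) = 55
→ Q = 63.70·(530.0 − 55)/(55 − 23.00) = 945.5 L/s.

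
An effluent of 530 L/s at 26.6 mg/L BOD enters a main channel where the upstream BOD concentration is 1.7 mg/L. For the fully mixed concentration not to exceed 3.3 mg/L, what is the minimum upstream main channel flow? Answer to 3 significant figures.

Set C_mix = 3.3: (Q·1.700 + 530.0·26.60) / (Q + 530.0) = 3.3
→ Q = 530.0·(26.60 − 3.3)/(3.3 − 1.700) = 7718 L/s.

7720 L/s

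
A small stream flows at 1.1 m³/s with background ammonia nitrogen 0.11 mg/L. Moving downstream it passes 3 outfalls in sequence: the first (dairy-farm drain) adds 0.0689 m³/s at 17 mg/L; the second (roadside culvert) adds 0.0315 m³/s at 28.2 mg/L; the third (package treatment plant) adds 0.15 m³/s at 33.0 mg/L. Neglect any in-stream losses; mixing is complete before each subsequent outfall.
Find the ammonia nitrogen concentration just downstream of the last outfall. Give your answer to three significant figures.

5.28 mg/L

After outfall 1: Q = 1.100 + 0.06890 = 1.169 m³/s; C = (1.100·0.1100 + 0.06890·17.00)/1.169 = 1.106 mg/L.
After outfall 2: Q = 1.169 + 0.03150 = 1.200 m³/s; C = (1.169·1.106 + 0.03150·28.20)/1.200 = 1.817 mg/L.
After outfall 3: Q = 1.200 + 0.1500 = 1.350 m³/s; C = (1.200·1.817 + 0.1500·33.00)/1.350 = 5.280 mg/L.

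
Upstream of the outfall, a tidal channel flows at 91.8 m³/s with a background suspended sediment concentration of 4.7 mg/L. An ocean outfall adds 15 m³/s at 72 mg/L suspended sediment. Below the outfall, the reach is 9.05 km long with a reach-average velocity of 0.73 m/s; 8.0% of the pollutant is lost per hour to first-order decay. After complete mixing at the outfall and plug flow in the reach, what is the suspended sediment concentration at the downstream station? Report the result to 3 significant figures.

10.6 mg/L

After mixing, C = (91.80·4.700 + 15.00·72.00) / 106.8 = 1511/106.8 = 14.15 mg/L.
Travel time t = 9.05·1000 / 0.73 = 12400 s = 3.444 h.
8.0%/h lost → k = −ln(1 − 0.08) = 0.08338 h⁻¹.
Decay over the reach: 14.15·exp(−kt) = 14.15·0.7504 = 10.62 mg/L.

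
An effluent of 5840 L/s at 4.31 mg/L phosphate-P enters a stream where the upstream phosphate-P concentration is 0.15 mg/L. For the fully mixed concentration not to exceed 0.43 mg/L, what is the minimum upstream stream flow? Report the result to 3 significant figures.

Set C_mix = 0.43: (Q·0.1500 + 5840·4.310) / (Q + 5840) = 0.43
→ Q = 5840·(4.310 − 0.43)/(0.43 − 0.1500) = 80930 L/s.

80900 L/s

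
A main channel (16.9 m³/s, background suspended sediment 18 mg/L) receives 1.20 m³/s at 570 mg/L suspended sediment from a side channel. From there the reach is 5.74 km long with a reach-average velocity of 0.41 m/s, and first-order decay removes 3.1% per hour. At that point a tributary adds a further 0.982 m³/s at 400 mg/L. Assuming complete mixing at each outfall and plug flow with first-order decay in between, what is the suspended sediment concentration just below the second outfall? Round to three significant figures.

Flow-weighted average: C = (16.90·18.00 + 1.200·570.0) / 18.10 = 988.2/18.10 = 54.60 mg/L; combined flow 18.10 m³/s.
Travel time t = 5.74·1000 / 0.41 = 14000 s = 3.889 h.
3.1%/h lost → k = −ln(1 − 0.031) = 0.03149 h⁻¹.
Decay over the reach: 54.60·exp(−kt) = 54.60·0.8847 = 48.30 mg/L.
At the second outfall, C = (18.10·48.30 + 0.9820·400.0) / (18.10 + 0.9820) = 66.40 mg/L.

66.4 mg/L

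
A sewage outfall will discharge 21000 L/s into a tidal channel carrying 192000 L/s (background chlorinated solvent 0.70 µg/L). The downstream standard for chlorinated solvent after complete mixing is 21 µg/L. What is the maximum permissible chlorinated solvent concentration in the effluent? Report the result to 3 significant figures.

207 µg/L

At the limit, (Qr·Cr + Qe·Cₑ)/(Qr + Qe) = 21:
Cₑ = (213000·21 − 192000·0.7000) / 21000 = 206.6 µg/L.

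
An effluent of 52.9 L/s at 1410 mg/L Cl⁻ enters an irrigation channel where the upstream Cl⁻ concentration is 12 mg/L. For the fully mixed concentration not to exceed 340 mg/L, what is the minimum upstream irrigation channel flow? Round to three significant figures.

Set C_mix = 340: (Q·12.00 + 52.90·1410) / (Q + 52.90) = 340
→ Q = 52.90·(1410 − 340)/(340 − 12.00) = 172.6 L/s.

173 L/s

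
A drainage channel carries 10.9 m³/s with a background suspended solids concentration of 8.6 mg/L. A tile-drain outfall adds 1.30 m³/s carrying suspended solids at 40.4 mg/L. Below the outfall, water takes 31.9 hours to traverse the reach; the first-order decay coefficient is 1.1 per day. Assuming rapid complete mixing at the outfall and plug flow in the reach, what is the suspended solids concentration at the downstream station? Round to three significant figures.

2.78 mg/L

Conservation of mass: C = (10.90·8.600 + 1.300·40.40) / 12.20 = 146.3/12.20 = 11.99 mg/L.
First-order decay: C = 11.99·exp(−k·t) = 11.99·0.2318 = 2.778 mg/L.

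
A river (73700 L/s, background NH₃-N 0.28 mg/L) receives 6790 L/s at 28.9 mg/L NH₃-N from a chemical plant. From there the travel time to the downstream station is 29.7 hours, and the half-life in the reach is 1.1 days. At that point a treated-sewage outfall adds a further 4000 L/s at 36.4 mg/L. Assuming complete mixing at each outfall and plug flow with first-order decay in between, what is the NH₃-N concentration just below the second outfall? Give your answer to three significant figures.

Flow-weighted average: C = (73700·0.2800 + 6790·28.90) / 80490 = 216900/80490 = 2.694 mg/L; combined flow 80490 L/s.
Half-life 1.1 d → k = ln 2 / 1.1 = 0.6301 d⁻¹.
After decay, C = 2.694 × e^(−kt) = 2.694 × 0.4585 = 1.235 mg/L.
At the second outfall, C = (80490·1.235 + 4000·36.40) / (80490 + 4000) = 2.900 mg/L.

2.90 mg/L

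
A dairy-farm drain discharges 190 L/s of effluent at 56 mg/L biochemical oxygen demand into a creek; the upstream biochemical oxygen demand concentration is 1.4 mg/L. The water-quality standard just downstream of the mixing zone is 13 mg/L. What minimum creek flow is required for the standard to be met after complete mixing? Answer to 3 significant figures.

Set C_mix = 13: (Q·1.400 + 190.0·56.00) / (Q + 190.0) = 13
→ Q = 190.0·(56.00 − 13)/(13 − 1.400) = 704.3 L/s.

704 L/s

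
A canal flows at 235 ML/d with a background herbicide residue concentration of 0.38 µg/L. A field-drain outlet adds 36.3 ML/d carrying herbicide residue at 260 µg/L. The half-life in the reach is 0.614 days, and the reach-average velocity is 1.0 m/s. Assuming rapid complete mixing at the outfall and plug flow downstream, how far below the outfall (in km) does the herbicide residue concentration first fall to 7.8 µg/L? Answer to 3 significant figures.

Mixed concentration C = ΣQC/ΣQ = (235.0·0.3800 + 36.30·260.0) / 271.3 = 9527/271.3 = 35.12 µg/L.
Half-life 0.614 d → k = ln 2 / 0.614 = 1.129 d⁻¹.
Set 35.12·exp(−k·t) = 7.8 → t = ln(35.12/7.8)/k = 115200 s = 31.99 h.
Distance = v·t = 1.0·115200 = 115200 m = 115.2 km.

115 km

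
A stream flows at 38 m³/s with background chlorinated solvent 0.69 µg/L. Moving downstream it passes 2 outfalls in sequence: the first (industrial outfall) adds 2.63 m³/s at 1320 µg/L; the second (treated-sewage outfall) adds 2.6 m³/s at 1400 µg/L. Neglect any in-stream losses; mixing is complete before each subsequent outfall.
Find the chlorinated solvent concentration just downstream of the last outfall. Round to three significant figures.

165 µg/L

Below outfall 1: Q → 40.63 m³/s, C = (38.00·0.6900 + 2.630·1320)/40.63 = 86.09 µg/L.
Below outfall 2: Q → 43.23 m³/s, C = (40.63·86.09 + 2.600·1400)/43.23 = 165.1 µg/L.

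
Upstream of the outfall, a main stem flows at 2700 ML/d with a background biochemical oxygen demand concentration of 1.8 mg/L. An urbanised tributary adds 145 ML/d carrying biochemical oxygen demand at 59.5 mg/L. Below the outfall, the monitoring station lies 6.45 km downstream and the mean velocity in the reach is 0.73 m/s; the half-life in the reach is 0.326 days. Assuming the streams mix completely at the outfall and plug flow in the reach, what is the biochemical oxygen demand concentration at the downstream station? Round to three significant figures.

3.81 mg/L

After mixing, C = (2700·1.800 + 145.0·59.50) / 2845 = 13490/2845 = 4.741 mg/L.
Travel time t = 6.45·1000 / 0.73 = 8836 s = 2.454 h.
Half-life 0.326 d → k = ln 2 / 0.326 = 2.126 d⁻¹.
Decay over the reach: 4.741·exp(−kt) = 4.741·0.8046 = 3.814 mg/L.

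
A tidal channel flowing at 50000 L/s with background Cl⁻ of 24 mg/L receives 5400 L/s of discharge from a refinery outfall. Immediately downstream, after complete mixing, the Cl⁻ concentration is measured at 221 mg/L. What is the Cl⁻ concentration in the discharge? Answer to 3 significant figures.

2050 mg/L

Mass balance: 50000·24.00 + 5400·Cₑ = 55400·221.0
→ Cₑ = (55400·221.0 − 50000·24.00) / 5400 = 2045 mg/L.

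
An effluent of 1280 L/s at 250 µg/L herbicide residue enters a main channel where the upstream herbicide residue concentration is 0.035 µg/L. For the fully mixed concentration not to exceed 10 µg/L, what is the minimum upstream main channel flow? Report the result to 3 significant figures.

30800 L/s

Set C_mix = 10: (Q·0.03500 + 1280·250.0) / (Q + 1280) = 10
→ Q = 1280·(250.0 − 10)/(10 − 0.03500) = 30830 L/s.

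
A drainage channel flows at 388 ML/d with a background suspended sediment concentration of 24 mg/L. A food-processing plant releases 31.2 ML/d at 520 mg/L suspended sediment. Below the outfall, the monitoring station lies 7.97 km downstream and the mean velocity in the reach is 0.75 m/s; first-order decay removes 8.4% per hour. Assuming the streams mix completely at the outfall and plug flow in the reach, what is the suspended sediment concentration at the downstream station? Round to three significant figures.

Flow-weighted average: C = (388.0·24.00 + 31.20·520.0) / 419.2 = 25540/419.2 = 60.92 mg/L.
Travel time t = 7.97·1000 / 0.75 = 10630 s = 2.952 h.
8.4%/h lost → k = −ln(1 − 0.084) = 0.08774 h⁻¹.
After decay, C = 60.92 × e^(−kt) = 60.92 × 0.7718 = 47.02 mg/L.

47.0 mg/L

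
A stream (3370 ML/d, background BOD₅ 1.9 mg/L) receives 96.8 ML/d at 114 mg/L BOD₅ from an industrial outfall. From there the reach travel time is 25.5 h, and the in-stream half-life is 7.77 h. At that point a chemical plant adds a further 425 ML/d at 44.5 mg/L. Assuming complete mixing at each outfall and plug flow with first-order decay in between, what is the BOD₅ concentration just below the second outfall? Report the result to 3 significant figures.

5.32 mg/L

Conservation of mass: C = (3370·1.900 + 96.80·114.0) / 3467 = 17440/3467 = 5.030 mg/L; combined flow 3467 ML/d.
Half-life 7.77 h → k = ln 2 / 7.77 = 0.08921 h⁻¹ = 2.141 d⁻¹.
First-order decay: C = 5.030·exp(−k·t) = 5.030·0.1028 = 0.5172 mg/L.
At the second outfall, C = (3467·0.5172 + 425.0·44.50) / (3467 + 425.0) = 5.320 mg/L.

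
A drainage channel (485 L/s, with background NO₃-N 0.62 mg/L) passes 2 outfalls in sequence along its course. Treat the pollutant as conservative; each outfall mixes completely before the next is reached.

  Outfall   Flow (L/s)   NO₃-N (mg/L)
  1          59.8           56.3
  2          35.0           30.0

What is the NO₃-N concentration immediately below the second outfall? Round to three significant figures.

After outfall 1: Q = 485.0 + 59.80 = 544.8 L/s; C = (485.0·0.6200 + 59.80·56.30)/544.8 = 6.732 mg/L.
After outfall 2: Q = 544.8 + 35.00 = 579.8 L/s; C = (544.8·6.732 + 35.00·30.00)/579.8 = 8.136 mg/L.

8.14 mg/L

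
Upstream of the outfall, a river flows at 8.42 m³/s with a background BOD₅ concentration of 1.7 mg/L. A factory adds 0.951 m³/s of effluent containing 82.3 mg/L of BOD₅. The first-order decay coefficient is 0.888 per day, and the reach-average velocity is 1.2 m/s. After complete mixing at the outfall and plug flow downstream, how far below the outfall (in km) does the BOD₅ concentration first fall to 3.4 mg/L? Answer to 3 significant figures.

Flow-weighted average: C = (8.420·1.700 + 0.9510·82.30) / 9.371 = 92.58/9.371 = 9.880 mg/L.
Set 9.880·exp(−k·t) = 3.4 → t = ln(9.880/3.4)/k = 103800 s = 28.83 h.
Distance = v·t = 1.2·103800 = 124500 m = 124.5 km.

125 km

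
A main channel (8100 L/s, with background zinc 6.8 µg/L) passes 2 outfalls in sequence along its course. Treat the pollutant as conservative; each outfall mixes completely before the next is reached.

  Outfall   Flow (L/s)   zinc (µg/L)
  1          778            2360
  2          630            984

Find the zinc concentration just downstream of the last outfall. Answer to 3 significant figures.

Below outfall 1: Q → 8878 L/s, C = (8100·6.800 + 778.0·2360)/8878 = 213.0 µg/L.
Below outfall 2: Q → 9508 L/s, C = (8878·213.0 + 630.0·984.0)/9508 = 264.1 µg/L.

264 µg/L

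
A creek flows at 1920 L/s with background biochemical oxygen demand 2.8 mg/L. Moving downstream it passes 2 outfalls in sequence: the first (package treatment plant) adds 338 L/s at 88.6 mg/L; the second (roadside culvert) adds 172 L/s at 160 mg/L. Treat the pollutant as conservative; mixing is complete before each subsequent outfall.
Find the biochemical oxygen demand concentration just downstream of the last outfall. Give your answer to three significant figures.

After outfall 1: Q = 1920 + 338.0 = 2258 L/s; C = (1920·2.800 + 338.0·88.60)/2258 = 15.64 mg/L.
After outfall 2: Q = 2258 + 172.0 = 2430 L/s; C = (2258·15.64 + 172.0·160.0)/2430 = 25.86 mg/L.

25.9 mg/L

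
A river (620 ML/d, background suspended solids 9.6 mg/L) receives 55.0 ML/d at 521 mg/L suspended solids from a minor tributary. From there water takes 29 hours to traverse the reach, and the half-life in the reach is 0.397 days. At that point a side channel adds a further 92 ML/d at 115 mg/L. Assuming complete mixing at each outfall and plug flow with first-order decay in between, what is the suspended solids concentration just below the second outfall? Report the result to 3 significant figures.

19.3 mg/L

Mixed concentration C = ΣQC/ΣQ = (620.0·9.600 + 55.00·521.0) / 675.0 = 34610/675.0 = 51.27 mg/L; combined flow 675.0 ML/d.
Half-life 0.397 d → k = ln 2 / 0.397 = 1.746 d⁻¹.
Applying C = C₀e^(−kt): 51.27 × 0.1213 = 6.218 mg/L.
At the second outfall, C = (675.0·6.218 + 92.00·115.0) / (675.0 + 92.00) = 19.27 mg/L.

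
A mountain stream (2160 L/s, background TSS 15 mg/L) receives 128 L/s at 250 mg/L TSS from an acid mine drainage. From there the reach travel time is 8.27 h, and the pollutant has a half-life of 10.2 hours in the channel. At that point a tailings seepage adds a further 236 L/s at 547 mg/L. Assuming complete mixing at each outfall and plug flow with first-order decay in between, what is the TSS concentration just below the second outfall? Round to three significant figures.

65.7 mg/L

Flow-weighted average: C = (2160·15.00 + 128.0·250.0) / 2288 = 64400/2288 = 28.15 mg/L; combined flow 2288 L/s.
Half-life 10.2 h → k = ln 2 / 10.2 = 0.06796 h⁻¹ = 1.631 d⁻¹.
Decay over the reach: 28.15·exp(−kt) = 28.15·0.5701 = 16.05 mg/L.
At the second outfall, C = (2288·16.05 + 236.0·547.0) / (2288 + 236.0) = 65.69 mg/L.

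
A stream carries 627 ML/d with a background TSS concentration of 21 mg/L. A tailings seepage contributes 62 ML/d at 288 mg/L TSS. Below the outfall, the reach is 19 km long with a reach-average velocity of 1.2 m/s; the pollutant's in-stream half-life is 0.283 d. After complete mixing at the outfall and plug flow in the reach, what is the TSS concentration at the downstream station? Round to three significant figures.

After mixing, C = (627.0·21.00 + 62.00·288.0) / 689.0 = 31020/689.0 = 45.03 mg/L.
Travel time t = 19·1000 / 1.2 = 15830 s = 4.398 h.
Half-life 0.283 d → k = ln 2 / 0.283 = 2.449 d⁻¹.
First-order decay: C = 45.03·exp(−k·t) = 45.03·0.6384 = 28.74 mg/L.

28.7 mg/L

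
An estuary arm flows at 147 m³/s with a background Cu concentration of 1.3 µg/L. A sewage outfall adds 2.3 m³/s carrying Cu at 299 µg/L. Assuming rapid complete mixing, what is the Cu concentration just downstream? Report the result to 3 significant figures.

Mixed concentration C = ΣQC/ΣQ = (147.0·1.300 + 2.300·299.0) / 149.3 = 878.8/149.3 = 5.886 µg/L.

5.89 µg/L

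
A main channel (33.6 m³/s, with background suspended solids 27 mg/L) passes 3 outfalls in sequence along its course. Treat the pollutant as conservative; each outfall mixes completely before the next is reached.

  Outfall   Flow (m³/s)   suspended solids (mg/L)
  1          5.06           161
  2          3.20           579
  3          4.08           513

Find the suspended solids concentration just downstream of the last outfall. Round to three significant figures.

123 mg/L

After outfall 1: Q = 33.60 + 5.060 = 38.66 m³/s; C = (33.60·27.00 + 5.060·161.0)/38.66 = 44.54 mg/L.
After outfall 2: Q = 38.66 + 3.200 = 41.86 m³/s; C = (38.66·44.54 + 3.200·579.0)/41.86 = 85.40 mg/L.
After outfall 3: Q = 41.86 + 4.080 = 45.94 m³/s; C = (41.86·85.40 + 4.080·513.0)/45.94 = 123.4 mg/L.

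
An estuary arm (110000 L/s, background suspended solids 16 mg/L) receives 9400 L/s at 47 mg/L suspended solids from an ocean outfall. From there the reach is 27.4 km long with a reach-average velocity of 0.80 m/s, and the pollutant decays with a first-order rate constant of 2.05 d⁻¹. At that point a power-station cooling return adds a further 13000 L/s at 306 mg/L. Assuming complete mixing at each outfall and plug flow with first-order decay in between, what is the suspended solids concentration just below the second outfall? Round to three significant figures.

37.4 mg/L

After mixing, C = (110000·16.00 + 9400·47.00) / 119400 = 2202000/119400 = 18.44 mg/L; combined flow 119400 L/s.
Travel time t = 27.4·1000 / 0.80 = 34250 s = 9.514 h.
After decay, C = 18.44 × e^(−kt) = 18.44 × 0.4437 = 8.182 mg/L.
At the second outfall, C = (119400·8.182 + 13000·306.0) / (119400 + 13000) = 37.42 mg/L.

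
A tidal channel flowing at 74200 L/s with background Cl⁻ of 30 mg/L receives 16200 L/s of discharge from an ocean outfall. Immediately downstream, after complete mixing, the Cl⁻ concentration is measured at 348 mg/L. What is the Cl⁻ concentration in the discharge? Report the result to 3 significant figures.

Mass balance: 74200·30.00 + 16200·Cₑ = 90400·348.0
→ Cₑ = (90400·348.0 − 74200·30.00) / 16200 = 1805 mg/L.

1800 mg/L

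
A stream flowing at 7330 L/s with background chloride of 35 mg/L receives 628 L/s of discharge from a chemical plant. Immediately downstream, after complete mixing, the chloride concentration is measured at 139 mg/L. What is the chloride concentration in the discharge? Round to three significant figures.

Mass balance: 7330·35.00 + 628.0·Cₑ = 7958·139.0
→ Cₑ = (7958·139.0 − 7330·35.00) / 628.0 = 1353 mg/L.

1350 mg/L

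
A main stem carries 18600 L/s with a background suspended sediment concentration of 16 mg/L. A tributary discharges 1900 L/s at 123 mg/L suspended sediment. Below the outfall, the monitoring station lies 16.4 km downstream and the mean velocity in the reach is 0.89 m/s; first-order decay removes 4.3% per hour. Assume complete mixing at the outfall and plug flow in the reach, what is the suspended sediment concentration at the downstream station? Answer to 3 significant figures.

Conservation of mass: C = (18600·16.00 + 1900·123.0) / 20500 = 531300/20500 = 25.92 mg/L.
Travel time t = 16.4·1000 / 0.89 = 18430 s = 5.119 h.
4.3%/h lost → k = −ln(1 − 0.043) = 0.04395 h⁻¹.
After decay, C = 25.92 × e^(−kt) = 25.92 × 0.7985 = 20.70 mg/L.

20.7 mg/L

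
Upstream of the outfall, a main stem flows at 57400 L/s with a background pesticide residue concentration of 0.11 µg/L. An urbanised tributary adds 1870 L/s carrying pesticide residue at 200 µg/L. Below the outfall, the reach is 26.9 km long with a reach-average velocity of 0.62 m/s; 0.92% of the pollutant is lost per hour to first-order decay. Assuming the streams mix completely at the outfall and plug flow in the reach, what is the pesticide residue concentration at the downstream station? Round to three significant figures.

5.74 µg/L

Conservation of mass: C = (57400·0.1100 + 1870·200.0) / 59270 = 380300/59270 = 6.417 µg/L.
Travel time t = 26.9·1000 / 0.62 = 43390 s = 12.05 h.
0.92%/h lost → k = −ln(1 − 0.0092) = 0.009243 h⁻¹.
Applying C = C₀e^(−kt): 6.417 × 0.8946 = 5.740 µg/L.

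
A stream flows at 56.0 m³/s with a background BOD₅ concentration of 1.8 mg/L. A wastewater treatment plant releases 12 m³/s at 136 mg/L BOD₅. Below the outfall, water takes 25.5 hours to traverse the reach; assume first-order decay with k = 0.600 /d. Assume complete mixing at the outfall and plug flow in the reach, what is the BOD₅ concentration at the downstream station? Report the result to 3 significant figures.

Mixed concentration C = ΣQC/ΣQ = (56.00·1.800 + 12.00·136.0) / 68.00 = 1733/68.00 = 25.48 mg/L.
First-order decay: C = 25.48·exp(−k·t) = 25.48·0.5286 = 13.47 mg/L.

13.5 mg/L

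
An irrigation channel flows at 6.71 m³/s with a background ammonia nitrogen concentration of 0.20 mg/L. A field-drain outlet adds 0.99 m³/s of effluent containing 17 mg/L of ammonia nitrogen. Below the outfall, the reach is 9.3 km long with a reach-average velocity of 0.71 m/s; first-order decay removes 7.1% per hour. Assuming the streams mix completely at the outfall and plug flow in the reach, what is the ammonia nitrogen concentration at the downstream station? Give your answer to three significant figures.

1.81 mg/L

After mixing, C = (6.710·0.2000 + 0.9900·17.00) / 7.700 = 18.17/7.700 = 2.360 mg/L.
Travel time t = 9.3·1000 / 0.71 = 13100 s = 3.638 h.
7.1%/h lost → k = −ln(1 − 0.071) = 0.07365 h⁻¹.
After decay, C = 2.360 × e^(−kt) = 2.360 × 0.7649 = 1.805 mg/L.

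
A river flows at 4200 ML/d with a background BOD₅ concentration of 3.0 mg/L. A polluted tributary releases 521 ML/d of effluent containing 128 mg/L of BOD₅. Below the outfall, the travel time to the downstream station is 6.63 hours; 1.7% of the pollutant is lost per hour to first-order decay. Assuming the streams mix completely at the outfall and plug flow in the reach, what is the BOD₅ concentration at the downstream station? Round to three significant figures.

15.0 mg/L

After mixing, C = (4200·3.000 + 521.0·128.0) / 4721 = 79290/4721 = 16.79 mg/L.
1.7%/h lost → k = −ln(1 − 0.017) = 0.01715 h⁻¹.
Applying C = C₀e^(−kt): 16.79 × 0.8925 = 14.99 mg/L.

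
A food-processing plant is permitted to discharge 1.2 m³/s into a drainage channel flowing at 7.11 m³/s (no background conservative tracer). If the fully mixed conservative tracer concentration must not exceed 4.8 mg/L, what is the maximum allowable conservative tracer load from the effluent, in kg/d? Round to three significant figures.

Mass balance at the limit: 7.110·0 + 1.200·Cₑ = 8.310·4.8 → Cₑ = 33.24 mg/L.
Load = 1.200 m³/s × 33.24 g/m³ × 86 400 s/d = 3446 kg/d.

3450 kg/d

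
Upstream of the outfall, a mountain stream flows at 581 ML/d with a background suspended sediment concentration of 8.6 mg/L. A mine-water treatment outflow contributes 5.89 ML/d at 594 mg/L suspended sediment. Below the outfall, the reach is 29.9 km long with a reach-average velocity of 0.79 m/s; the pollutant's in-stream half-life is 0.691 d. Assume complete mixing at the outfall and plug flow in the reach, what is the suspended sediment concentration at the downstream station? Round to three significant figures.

Mass balance: C = (581.0·8.600 + 5.890·594.0) / 586.9 = 8495/586.9 = 14.48 mg/L.
Travel time t = 29.9·1000 / 0.79 = 37850 s = 10.51 h.
Half-life 0.691 d → k = ln 2 / 0.691 = 1.003 d⁻¹.
After decay, C = 14.48 × e^(−kt) = 14.48 × 0.6444 = 9.328 mg/L.

9.33 mg/L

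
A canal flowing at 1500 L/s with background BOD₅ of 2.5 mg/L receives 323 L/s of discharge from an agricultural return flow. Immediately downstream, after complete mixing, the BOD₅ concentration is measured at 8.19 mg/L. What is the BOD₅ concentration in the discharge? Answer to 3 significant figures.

34.6 mg/L

Mass balance: 1500·2.500 + 323.0·Cₑ = 1823·8.190
→ Cₑ = (1823·8.190 − 1500·2.500) / 323.0 = 34.61 mg/L.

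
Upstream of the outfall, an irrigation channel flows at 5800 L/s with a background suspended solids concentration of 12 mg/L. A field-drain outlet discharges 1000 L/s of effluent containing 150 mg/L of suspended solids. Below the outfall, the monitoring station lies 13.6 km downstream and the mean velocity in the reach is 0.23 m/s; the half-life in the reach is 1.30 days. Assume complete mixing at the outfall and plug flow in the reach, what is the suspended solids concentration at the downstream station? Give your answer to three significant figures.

22.4 mg/L

Mass balance: C = (5800·12.00 + 1000·150.0) / 6800 = 219600/6800 = 32.29 mg/L.
Travel time t = 13.6·1000 / 0.23 = 59130 s = 16.43 h.
Half-life 1.30 d → k = ln 2 / 1.30 = 0.5332 d⁻¹.
After decay, C = 32.29 × e^(−kt) = 32.29 × 0.6943 = 22.42 mg/L.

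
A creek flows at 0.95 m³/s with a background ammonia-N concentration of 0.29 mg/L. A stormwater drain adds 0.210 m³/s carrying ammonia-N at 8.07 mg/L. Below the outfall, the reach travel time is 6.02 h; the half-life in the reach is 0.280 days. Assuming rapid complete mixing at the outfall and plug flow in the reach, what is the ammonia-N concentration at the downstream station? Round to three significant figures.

0.913 mg/L

Flow-weighted average: C = (0.9500·0.2900 + 0.2100·8.070) / 1.160 = 1.970/1.160 = 1.698 mg/L.
Half-life 0.280 d → k = ln 2 / 0.280 = 2.476 d⁻¹.
After decay, C = 1.698 × e^(−kt) = 1.698 × 0.5374 = 0.9128 mg/L.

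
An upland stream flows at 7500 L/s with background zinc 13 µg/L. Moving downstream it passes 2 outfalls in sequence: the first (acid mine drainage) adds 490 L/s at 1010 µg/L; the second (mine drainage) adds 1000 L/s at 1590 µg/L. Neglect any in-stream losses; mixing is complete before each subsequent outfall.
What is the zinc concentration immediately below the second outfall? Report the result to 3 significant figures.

243 µg/L

Below outfall 1: Q → 7990 L/s, C = (7500·13.00 + 490.0·1010)/7990 = 74.14 µg/L.
Below outfall 2: Q → 8990 L/s, C = (7990·74.14 + 1000·1590)/8990 = 242.8 µg/L.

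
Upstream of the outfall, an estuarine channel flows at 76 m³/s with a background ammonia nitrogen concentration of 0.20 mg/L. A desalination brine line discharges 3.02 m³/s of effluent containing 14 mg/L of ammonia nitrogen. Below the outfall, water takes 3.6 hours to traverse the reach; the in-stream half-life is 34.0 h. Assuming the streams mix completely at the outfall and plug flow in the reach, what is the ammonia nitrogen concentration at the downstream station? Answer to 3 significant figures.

Mass balance: C = (76.00·0.2000 + 3.020·14.00) / 79.02 = 57.48/79.02 = 0.7274 mg/L.
Half-life 34.0 h → k = ln 2 / 34.0 = 0.02039 h⁻¹ = 0.4893 d⁻¹.
Applying C = C₀e^(−kt): 0.7274 × 0.9292 = 0.6759 mg/L.

0.676 mg/L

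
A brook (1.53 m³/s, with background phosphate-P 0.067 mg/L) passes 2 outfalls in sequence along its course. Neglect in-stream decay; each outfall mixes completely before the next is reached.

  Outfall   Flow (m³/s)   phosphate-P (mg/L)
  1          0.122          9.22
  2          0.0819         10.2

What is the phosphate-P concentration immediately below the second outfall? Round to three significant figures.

After outfall 1: Q = 1.530 + 0.1220 = 1.652 m³/s; C = (1.530·0.06700 + 0.1220·9.220)/1.652 = 0.7429 mg/L.
After outfall 2: Q = 1.652 + 0.08190 = 1.734 m³/s; C = (1.652·0.7429 + 0.08190·10.20)/1.734 = 1.190 mg/L.

1.19 mg/L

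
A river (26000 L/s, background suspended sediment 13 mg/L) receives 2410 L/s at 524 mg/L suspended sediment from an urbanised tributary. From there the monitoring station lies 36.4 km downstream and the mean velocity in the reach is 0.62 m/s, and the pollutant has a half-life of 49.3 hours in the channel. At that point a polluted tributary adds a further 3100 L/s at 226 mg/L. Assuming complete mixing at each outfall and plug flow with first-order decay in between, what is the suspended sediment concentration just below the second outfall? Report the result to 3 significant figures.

62.6 mg/L

Mass balance: C = (26000·13.00 + 2410·524.0) / 28410 = 1601000/28410 = 56.35 mg/L; combined flow 28410 L/s.
Travel time t = 36.4·1000 / 0.62 = 58710 s = 16.31 h.
Half-life 49.3 h → k = ln 2 / 49.3 = 0.01406 h⁻¹ = 0.3374 d⁻¹.
Decay over the reach: 56.35·exp(−kt) = 56.35·0.7951 = 44.80 mg/L.
At the second outfall, C = (28410·44.80 + 3100·226.0) / (28410 + 3100) = 62.63 mg/L.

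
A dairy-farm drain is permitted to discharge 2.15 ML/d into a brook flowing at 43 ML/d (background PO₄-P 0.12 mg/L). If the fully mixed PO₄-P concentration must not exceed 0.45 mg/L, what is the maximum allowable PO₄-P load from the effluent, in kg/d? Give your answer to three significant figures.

15.2 kg/d

Mass balance at the limit: 43.00·0.1200 + 2.150·Cₑ = 45.15·0.45 → Cₑ = 7.050 mg/L.
2.150 ML/d = 0.02488 m³/s. Load = 0.02488 m³/s × 7.050 g/m³ × 86 400 s/d = 15.16 kg/d.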